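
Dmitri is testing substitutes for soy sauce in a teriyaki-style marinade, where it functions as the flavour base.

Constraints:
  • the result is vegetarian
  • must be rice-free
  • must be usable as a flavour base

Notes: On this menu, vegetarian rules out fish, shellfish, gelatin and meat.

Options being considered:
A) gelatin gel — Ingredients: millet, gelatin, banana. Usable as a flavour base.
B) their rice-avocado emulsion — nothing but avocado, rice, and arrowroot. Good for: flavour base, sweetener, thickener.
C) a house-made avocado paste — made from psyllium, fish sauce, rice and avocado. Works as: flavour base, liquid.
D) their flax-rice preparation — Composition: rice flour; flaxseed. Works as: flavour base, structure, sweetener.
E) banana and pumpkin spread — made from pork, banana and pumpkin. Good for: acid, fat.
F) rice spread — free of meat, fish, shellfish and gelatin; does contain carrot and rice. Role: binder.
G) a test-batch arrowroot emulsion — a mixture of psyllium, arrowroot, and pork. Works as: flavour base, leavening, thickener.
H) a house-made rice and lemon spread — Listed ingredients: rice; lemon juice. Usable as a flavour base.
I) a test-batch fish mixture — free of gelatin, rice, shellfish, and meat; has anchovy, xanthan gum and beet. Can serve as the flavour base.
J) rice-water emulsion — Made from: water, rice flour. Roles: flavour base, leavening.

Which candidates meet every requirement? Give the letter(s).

A: has gelatin, so not vegetarian — reject
B: has rice, so not rice-free — reject
C: has fish sauce, so not vegetarian; has rice, so not rice-free — out
D: has rice flour, so not rice-free — reject
E: not usable as a flavour base; has pork, so not vegetarian — out
F: not usable as a flavour base; has rice, so not rice-free — no
G: has pork, so not vegetarian — no
H: has rice, so not rice-free — no
I: has anchovy, so not vegetarian — out
J: has rice flour, so not rice-free — no

none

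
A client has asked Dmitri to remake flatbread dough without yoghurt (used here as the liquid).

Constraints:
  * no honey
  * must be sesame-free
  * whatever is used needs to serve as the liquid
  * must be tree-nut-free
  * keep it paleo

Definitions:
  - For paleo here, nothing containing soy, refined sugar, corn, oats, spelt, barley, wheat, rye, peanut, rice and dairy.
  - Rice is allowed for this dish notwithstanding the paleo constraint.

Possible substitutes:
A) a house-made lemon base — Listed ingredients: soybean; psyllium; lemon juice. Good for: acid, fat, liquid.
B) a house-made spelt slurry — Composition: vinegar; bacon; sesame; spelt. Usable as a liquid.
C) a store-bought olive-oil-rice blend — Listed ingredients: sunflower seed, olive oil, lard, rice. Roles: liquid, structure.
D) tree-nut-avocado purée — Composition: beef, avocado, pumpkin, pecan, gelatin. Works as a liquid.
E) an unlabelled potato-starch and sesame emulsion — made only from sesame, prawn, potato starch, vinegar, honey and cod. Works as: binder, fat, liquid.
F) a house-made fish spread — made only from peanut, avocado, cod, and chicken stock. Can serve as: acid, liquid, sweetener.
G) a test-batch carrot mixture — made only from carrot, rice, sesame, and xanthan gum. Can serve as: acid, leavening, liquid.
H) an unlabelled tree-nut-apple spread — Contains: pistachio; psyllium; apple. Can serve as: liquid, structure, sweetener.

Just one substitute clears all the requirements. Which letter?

A: has soybean, so not paleo — reject
B: has spelt, so not paleo; has sesame, so not sesame-free — out
C: rice is permitted under the paleo carve-out; nothing else excluded — keep
D: has pecan, so not tree-nut-free — reject
E: has sesame, so not sesame-free; has honey, so not honey-free — reject
F: has peanut, so not paleo — reject
G: has sesame, so not sesame-free — out
H: has pistachio, so not tree-nut-free — out

C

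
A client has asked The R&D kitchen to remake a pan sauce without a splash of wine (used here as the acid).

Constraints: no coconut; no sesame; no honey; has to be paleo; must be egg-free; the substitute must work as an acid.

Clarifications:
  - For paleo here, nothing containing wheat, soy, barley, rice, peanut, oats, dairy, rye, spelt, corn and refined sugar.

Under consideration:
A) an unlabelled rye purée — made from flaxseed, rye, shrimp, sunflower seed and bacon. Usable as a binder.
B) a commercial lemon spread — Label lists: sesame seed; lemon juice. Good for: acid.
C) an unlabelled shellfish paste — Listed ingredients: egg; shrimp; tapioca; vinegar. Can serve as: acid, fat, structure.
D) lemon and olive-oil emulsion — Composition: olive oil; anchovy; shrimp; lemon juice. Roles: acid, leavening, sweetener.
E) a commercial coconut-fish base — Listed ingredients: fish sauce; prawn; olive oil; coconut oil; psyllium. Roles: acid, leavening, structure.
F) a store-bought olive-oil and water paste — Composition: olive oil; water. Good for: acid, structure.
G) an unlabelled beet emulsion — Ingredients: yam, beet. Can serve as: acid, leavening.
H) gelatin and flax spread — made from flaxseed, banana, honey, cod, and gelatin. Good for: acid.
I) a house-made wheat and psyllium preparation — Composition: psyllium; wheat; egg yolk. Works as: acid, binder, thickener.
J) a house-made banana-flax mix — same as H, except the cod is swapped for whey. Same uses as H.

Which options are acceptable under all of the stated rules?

D, F, G

A: not usable as an acid; has rye, so not paleo — no
B: has sesame seed, so not sesame-free — out
C: has egg, so not egg-free — reject
D: anchovy and shrimp etc. — none of it excluded — OK
E: has coconut oil, so not coconut-free — no
F: only water and olive oil; none excluded — OK
G: only beet and yam; none excluded — valid
H: has honey, so not honey-free — reject
I: has wheat, so not paleo; has egg yolk, so not egg-free — out
J: has whey, so not paleo; has honey, so not honey-free — no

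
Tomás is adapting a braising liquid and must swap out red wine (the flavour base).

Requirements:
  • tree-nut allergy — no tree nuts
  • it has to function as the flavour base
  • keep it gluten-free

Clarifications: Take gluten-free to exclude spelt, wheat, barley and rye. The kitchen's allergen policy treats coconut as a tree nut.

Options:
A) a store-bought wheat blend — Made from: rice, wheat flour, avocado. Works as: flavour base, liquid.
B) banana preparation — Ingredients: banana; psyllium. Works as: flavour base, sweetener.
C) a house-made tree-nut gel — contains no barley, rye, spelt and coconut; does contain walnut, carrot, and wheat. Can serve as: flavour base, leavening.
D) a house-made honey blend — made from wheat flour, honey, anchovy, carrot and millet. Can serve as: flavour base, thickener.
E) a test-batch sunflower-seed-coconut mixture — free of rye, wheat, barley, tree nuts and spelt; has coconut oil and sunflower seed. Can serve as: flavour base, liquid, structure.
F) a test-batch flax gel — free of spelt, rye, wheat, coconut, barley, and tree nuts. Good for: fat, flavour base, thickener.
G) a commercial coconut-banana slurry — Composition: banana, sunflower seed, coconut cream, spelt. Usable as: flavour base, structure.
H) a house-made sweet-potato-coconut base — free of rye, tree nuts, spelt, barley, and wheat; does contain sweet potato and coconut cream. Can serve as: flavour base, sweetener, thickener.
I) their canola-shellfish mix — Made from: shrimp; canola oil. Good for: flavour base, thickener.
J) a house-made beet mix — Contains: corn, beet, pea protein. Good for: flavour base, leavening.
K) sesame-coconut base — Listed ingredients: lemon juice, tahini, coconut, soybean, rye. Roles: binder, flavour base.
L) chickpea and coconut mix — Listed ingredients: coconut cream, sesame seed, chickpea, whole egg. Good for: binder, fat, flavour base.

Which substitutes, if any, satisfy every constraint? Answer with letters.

A: has wheat flour, so not gluten-free — reject
B: nothing on the exclusion list — OK
C: has wheat, so not gluten-free; has walnut, so not tree-nut-free — reject
D: has wheat flour, so not gluten-free — reject
E: has coconut oil, so not tree-nut-free — out
F: works as a flavour base, tree-nut-free, gluten-free — keep
G: has spelt, so not gluten-free; has coconut cream, so not tree-nut-free — out
H: has coconut cream, so not tree-nut-free — out
I: gluten-free, tree-nut-free — keep
J: only corn, pea protein, and beet; none excluded — OK
K: has rye, so not gluten-free; has coconut, so not tree-nut-free — no
L: has coconut cream, so not tree-nut-free — no

B, F, I, J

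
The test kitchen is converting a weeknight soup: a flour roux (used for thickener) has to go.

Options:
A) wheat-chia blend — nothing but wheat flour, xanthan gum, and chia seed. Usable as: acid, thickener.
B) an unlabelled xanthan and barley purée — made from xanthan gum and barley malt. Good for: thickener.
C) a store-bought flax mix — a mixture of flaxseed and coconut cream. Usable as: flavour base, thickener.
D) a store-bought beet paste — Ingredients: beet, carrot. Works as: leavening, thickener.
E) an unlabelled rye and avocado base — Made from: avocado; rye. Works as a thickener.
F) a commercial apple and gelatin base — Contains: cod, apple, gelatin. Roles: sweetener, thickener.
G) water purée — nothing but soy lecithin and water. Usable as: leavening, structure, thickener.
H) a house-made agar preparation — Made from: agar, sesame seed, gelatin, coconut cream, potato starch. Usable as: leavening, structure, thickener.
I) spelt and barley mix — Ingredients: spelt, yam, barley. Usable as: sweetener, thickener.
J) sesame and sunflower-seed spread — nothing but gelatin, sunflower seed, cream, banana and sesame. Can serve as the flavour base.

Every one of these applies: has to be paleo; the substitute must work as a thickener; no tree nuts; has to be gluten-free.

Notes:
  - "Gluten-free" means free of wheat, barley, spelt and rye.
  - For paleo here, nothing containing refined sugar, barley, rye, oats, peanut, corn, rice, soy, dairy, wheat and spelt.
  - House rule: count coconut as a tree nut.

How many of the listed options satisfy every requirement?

2

A: has wheat flour, so not gluten-free; has wheat flour, so not paleo — no
B: has barley malt, so not gluten-free; has barley malt, so not paleo — no
C: has coconut cream, so not tree-nut-free — out
D: works as a thickener, tree-nut-free, gluten-free — keep
E: has rye, so not gluten-free; has rye, so not paleo — reject
F: works as a thickener, gluten-free, tree-nut-free — valid
G: has soy lecithin, so not paleo — no
H: has coconut cream, so not tree-nut-free — no
I: has barley, so not gluten-free; has barley, so not paleo — out
J: not usable as a thickener; has cream, so not paleo — out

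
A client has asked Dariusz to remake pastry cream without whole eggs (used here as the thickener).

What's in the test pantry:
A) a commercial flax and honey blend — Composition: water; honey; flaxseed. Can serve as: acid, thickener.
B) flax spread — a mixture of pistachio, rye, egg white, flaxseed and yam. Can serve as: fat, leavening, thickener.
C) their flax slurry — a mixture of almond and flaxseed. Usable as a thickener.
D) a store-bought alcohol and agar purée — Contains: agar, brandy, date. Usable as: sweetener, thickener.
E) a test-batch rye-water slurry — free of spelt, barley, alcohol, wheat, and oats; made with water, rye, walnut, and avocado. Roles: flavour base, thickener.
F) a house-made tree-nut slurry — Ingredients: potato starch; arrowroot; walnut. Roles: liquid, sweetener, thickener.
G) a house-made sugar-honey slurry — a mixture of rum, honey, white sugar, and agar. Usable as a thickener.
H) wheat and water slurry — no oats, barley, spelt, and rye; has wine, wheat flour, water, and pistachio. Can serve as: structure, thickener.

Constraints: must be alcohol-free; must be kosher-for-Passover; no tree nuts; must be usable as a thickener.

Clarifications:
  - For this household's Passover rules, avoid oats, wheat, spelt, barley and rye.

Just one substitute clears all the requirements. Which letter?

A

A: all constraints satisfied — OK
B: has rye, so not kosher-for-Passover; has pistachio, so not tree-nut-free — reject
C: has almond, so not tree-nut-free — no
D: has brandy, so not alcohol-free — out
E: has rye, so not kosher-for-Passover; has walnut, so not tree-nut-free — reject
F: has walnut, so not tree-nut-free — reject
G: has rum, so not alcohol-free — reject
H: has wheat flour, so not kosher-for-Passover; has pistachio, so not tree-nut-free (and 1 more) — reject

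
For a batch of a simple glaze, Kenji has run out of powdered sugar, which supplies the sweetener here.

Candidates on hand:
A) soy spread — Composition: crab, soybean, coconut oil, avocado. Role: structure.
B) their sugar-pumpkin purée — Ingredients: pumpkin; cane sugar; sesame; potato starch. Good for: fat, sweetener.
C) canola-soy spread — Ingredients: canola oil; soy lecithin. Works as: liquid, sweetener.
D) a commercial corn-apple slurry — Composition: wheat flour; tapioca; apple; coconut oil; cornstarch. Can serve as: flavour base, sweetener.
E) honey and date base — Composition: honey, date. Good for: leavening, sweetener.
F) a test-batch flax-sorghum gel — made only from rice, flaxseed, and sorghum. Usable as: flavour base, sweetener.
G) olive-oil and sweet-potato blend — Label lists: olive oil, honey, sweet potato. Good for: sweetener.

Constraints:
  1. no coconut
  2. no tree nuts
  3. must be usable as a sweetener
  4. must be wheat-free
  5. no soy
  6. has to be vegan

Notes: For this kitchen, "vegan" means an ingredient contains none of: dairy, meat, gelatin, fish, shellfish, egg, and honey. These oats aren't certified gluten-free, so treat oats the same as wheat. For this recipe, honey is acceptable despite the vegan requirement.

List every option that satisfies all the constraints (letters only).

B, E, F, G

A: not usable as a sweetener; has crab, so not vegan (and 2 more) — out
B: sesame and cane sugar etc. — none of it excluded — keep
C: has soy lecithin, so not soy-free — no
D: has coconut oil, so not coconut-free; has wheat flour, so not wheat-free — no
E: honey is permitted under the vegan carve-out; nothing else excluded — keep
F: only rice, sorghum, and flaxseed; none excluded — valid
G: honey is permitted under the vegan carve-out; nothing else excluded — keep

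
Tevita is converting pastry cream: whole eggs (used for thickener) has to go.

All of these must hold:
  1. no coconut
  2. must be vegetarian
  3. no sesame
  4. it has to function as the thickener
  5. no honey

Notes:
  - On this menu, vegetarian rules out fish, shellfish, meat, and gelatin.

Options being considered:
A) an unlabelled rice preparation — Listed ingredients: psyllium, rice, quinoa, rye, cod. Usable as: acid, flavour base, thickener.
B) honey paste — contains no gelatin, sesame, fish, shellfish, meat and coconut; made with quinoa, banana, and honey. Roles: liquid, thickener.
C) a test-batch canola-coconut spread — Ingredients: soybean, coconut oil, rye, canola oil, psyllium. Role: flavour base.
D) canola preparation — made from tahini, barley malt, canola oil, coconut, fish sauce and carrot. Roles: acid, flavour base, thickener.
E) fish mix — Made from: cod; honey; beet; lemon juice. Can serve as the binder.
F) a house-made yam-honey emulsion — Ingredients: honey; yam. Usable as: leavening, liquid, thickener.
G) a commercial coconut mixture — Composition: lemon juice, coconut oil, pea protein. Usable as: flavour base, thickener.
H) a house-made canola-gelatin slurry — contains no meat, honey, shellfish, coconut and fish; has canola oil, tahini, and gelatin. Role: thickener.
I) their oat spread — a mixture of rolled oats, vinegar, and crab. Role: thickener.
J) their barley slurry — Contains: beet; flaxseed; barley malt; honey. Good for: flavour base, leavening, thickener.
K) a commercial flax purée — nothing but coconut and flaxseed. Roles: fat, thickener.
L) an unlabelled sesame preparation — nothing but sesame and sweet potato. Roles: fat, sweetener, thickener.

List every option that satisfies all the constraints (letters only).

A: has cod, so not vegetarian — out
B: has honey, so not honey-free — reject
C: not usable as a thickener; has coconut oil, so not coconut-free — no
D: has fish sauce, so not vegetarian; has coconut, so not coconut-free (and 1 more) — reject
E: not usable as a thickener; has cod, so not vegetarian (and 1 more) — reject
F: has honey, so not honey-free — reject
G: has coconut oil, so not coconut-free — reject
H: has gelatin, so not vegetarian; has tahini, so not sesame-free — reject
I: has crab, so not vegetarian — reject
J: has honey, so not honey-free — out
K: has coconut, so not coconut-free — reject
L: has sesame, so not sesame-free — no

none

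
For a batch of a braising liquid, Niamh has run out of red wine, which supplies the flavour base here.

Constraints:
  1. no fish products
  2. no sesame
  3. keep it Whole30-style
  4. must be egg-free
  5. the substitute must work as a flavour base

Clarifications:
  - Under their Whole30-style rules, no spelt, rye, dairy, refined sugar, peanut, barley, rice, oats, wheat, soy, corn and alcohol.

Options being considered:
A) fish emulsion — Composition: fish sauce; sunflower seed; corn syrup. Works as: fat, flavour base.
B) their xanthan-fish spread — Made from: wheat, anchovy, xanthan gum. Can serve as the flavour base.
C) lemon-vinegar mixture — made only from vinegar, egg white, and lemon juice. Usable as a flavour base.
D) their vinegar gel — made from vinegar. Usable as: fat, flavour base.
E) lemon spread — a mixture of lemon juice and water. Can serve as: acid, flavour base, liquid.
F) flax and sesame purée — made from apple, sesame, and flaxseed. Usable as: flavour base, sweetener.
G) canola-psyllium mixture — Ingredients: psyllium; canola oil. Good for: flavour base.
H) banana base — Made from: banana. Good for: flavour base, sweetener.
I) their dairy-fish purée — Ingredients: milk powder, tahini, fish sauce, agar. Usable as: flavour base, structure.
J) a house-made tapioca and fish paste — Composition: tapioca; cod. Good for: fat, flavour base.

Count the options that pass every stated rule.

4

A: has corn syrup, so not Whole30-style; has fish sauce, so not fish-free — out
B: has wheat, so not Whole30-style; has anchovy, so not fish-free — no
C: has egg white, so not egg-free — no
D: no fish, no sesame — valid
E: all constraints satisfied — valid
F: has sesame, so not sesame-free — reject
G: nothing on the exclusion list — keep
H: every rule checks out — OK
I: has milk powder, so not Whole30-style; has fish sauce, so not fish-free (and 1 more) — no
J: has cod, so not fish-free — out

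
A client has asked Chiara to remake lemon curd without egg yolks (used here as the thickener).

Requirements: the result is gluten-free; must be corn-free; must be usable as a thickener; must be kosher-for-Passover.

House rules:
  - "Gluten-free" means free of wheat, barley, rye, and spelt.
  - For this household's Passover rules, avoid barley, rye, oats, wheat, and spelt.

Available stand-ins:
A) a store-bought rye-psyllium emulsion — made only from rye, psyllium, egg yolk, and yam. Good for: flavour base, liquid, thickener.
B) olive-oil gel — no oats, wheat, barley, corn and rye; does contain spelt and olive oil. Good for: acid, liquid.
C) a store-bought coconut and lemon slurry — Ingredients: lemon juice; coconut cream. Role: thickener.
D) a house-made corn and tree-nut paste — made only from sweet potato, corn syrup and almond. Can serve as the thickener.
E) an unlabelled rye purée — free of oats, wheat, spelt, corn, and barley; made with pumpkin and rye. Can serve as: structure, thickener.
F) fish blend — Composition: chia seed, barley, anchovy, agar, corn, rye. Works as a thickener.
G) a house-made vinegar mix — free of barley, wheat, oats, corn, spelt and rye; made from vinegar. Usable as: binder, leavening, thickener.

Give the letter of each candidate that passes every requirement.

A: has rye, so not gluten-free; has rye, so not kosher-for-Passover — reject
B: not usable as a thickener; has spelt, so not gluten-free (and 1 more) — no
C: works as a thickener, gluten-free, kosher-for-Passover — OK
D: has corn syrup, so not corn-free — out
E: has rye, so not gluten-free; has rye, so not kosher-for-Passover — reject
F: has barley, so not gluten-free; has barley, so not kosher-for-Passover (and 1 more) — reject
G: works as a thickener, gluten-free, kosher-for-Passover — OK

C, G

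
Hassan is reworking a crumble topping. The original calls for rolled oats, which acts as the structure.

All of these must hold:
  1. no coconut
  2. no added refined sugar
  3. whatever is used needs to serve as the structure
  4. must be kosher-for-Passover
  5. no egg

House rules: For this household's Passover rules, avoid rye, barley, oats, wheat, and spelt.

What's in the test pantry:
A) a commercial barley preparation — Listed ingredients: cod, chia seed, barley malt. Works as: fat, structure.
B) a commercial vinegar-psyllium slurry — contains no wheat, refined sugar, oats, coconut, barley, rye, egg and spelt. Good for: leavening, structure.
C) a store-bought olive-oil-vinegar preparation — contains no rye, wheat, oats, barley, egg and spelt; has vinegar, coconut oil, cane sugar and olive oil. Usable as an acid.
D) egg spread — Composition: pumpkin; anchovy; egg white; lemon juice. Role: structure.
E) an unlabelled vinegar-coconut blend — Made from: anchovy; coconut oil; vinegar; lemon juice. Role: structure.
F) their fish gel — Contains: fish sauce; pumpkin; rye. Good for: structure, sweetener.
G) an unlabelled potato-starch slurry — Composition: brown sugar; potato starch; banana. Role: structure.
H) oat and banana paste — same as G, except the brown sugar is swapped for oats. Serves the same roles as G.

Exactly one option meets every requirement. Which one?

A: has barley malt, so not kosher-for-Passover — no
B: kosher-for-Passover, no egg — keep
C: not usable as a structure; has cane sugar, so not no-added-sugar (and 1 more) — reject
D: has egg white, so not egg-free — reject
E: has coconut oil, so not coconut-free — out
F: has rye, so not kosher-for-Passover — no
G: has brown sugar, so not no-added-sugar — out
H: has oats, so not kosher-for-Passover — out

B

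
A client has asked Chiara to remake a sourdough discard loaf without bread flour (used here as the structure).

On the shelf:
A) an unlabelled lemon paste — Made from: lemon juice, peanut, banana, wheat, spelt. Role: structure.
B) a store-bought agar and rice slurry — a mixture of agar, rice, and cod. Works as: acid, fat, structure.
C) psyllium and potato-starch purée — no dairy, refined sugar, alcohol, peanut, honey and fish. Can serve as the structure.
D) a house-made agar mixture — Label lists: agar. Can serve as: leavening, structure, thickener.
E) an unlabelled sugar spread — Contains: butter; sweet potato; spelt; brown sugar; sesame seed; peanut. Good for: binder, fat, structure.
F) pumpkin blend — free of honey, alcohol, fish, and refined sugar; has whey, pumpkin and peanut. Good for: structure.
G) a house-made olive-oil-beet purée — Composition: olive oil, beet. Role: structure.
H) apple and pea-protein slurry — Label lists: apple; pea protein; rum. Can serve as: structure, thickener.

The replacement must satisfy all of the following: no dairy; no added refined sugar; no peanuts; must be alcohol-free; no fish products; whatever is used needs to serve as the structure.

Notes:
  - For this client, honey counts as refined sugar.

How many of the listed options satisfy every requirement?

A: has peanut, so not peanut-free — out
B: has cod, so not fish-free — out
C: works as a structure, no fish, no peanut — valid
D: only agar; none excluded — keep
E: has peanut, so not peanut-free; has brown sugar, so not no-added-sugar (and 1 more) — reject
F: has peanut, so not peanut-free; has whey, so not dairy-free — out
G: works as a structure, no alcohol, no-added-sugar — OK
H: has rum, so not alcohol-free — no

3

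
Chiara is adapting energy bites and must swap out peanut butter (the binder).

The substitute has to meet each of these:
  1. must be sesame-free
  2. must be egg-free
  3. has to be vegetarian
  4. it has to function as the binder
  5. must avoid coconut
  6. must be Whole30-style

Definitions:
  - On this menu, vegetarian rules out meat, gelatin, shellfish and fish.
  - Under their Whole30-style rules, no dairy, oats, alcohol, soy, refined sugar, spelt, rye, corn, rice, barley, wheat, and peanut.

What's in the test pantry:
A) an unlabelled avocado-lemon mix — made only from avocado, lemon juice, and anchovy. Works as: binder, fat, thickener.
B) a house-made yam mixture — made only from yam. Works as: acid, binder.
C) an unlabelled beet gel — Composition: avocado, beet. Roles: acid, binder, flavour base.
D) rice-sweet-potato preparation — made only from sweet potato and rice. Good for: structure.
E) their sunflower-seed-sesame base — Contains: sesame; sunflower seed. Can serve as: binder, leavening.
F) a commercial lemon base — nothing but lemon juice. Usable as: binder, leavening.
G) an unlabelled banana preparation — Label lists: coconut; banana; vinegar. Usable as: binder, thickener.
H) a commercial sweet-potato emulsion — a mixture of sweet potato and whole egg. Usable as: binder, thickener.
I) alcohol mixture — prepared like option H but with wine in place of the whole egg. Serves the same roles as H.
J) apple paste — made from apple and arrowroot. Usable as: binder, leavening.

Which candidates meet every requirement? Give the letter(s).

A: has anchovy, so not vegetarian — reject
B: works as a binder, vegetarian, Whole30-style — keep
C: all constraints satisfied — valid
D: not usable as a binder; has rice, so not Whole30-style — out
E: has sesame, so not sesame-free — reject
F: only lemon juice; none excluded — OK
G: has coconut, so not coconut-free — out
H: has whole egg, so not egg-free — reject
I: has wine, so not Whole30-style — no
J: only arrowroot and apple; none excluded — OK

B, C, F, J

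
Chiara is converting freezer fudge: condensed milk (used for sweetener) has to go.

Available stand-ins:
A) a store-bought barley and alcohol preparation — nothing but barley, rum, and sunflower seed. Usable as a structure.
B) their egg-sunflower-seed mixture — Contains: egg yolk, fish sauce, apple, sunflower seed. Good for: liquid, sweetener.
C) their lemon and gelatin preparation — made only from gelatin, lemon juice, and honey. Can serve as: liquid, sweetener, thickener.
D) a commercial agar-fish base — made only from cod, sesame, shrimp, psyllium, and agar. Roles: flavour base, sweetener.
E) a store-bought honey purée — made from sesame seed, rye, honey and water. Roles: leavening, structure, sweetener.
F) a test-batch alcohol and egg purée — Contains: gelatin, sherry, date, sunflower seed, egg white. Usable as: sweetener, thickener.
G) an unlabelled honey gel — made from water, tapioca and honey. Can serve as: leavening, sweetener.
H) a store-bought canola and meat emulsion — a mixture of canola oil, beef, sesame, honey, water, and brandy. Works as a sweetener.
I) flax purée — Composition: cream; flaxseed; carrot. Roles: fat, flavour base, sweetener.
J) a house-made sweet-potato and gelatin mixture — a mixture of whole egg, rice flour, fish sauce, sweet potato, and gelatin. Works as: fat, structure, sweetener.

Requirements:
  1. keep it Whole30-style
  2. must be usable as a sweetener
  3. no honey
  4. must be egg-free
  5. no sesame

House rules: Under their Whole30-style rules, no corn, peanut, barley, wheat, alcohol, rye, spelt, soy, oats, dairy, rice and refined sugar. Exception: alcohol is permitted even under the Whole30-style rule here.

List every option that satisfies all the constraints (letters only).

none

A: not usable as a sweetener; has barley, so not Whole30-style — reject
B: has egg yolk, so not egg-free — reject
C: has honey, so not honey-free — out
D: has sesame, so not sesame-free — out
E: has rye, so not Whole30-style; has honey, so not honey-free (and 1 more) — reject
F: has egg white, so not egg-free — no
G: has honey, so not honey-free — reject
H: has honey, so not honey-free; has sesame, so not sesame-free — reject
I: has cream, so not Whole30-style — no
J: has rice flour, so not Whole30-style; has whole egg, so not egg-free — reject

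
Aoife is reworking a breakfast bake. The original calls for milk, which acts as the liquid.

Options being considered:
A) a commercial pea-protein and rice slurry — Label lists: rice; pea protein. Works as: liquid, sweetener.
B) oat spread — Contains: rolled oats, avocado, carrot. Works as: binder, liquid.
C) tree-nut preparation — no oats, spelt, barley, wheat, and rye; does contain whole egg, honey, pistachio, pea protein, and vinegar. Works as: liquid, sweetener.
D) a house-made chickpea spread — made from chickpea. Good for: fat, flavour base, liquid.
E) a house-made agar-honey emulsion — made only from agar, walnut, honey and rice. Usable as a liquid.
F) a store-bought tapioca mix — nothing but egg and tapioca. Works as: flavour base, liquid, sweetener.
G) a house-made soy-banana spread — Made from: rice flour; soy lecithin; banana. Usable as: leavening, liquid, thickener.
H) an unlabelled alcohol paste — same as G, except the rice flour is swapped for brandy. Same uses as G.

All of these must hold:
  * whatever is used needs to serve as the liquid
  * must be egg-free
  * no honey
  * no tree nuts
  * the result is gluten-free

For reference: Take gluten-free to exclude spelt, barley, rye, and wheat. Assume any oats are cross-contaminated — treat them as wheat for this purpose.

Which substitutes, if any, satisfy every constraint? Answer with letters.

A, D, G, H

A: only rice and pea protein; none excluded — keep
B: has rolled oats, so not gluten-free — out
C: has pistachio, so not tree-nut-free; has honey, so not honey-free (and 1 more) — out
D: only chickpea; none excluded — OK
E: has walnut, so not tree-nut-free; has honey, so not honey-free — no
F: has egg, so not egg-free — reject
G: works as a liquid, gluten-free, no honey — keep
H: only brandy, soy lecithin and banana; none excluded — valid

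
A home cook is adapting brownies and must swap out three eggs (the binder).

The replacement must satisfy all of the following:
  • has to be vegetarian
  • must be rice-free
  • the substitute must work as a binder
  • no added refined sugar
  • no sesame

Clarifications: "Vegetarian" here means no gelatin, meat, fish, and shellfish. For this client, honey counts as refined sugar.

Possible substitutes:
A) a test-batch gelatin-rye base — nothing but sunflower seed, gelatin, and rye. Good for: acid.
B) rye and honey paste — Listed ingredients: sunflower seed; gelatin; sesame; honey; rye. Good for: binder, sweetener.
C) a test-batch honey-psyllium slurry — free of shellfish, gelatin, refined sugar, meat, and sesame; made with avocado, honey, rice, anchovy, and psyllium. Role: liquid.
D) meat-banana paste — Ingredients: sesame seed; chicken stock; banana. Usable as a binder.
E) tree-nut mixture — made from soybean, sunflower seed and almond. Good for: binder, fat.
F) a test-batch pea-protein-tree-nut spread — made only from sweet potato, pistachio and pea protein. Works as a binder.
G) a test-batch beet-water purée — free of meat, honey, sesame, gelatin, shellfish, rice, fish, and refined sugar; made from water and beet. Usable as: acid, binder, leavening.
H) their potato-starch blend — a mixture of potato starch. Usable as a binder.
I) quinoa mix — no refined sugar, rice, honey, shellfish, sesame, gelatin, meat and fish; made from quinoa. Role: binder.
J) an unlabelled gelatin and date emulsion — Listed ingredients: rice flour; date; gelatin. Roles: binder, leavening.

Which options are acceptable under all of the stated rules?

E, F, G, H, I

A: not usable as a binder; has gelatin, so not vegetarian — out
B: has gelatin, so not vegetarian; has honey, so not no-added-sugar (and 1 more) — no
C: not usable as a binder; has anchovy, so not vegetarian (and 2 more) — reject
D: has chicken stock, so not vegetarian; has sesame seed, so not sesame-free — out
E: no sesame, vegetarian — OK
F: nothing on the exclusion list — keep
G: no-added-sugar, no sesame — OK
H: only potato starch; none excluded — keep
I: all constraints satisfied — valid
J: has gelatin, so not vegetarian; has rice flour, so not rice-free — no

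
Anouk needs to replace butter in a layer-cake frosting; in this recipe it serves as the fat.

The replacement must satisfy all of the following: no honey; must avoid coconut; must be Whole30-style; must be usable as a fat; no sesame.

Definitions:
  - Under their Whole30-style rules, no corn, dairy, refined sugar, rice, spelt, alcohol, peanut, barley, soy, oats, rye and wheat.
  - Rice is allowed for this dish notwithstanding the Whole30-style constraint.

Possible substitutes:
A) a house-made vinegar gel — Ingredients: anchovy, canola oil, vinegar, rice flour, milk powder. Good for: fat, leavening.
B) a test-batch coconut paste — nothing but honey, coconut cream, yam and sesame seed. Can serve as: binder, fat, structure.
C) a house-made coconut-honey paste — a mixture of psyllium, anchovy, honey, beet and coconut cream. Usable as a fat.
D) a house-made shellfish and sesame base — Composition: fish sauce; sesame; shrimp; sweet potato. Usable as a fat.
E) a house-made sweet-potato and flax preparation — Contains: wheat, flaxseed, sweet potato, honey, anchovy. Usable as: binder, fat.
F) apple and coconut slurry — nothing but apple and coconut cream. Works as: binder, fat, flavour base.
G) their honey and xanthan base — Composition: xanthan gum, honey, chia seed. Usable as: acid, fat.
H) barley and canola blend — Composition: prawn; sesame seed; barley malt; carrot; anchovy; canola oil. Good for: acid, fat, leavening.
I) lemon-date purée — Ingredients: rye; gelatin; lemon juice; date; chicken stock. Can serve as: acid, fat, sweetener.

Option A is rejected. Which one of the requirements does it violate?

Whole30-style

usable as a fat: satisfied
Whole30-style: has milk powder — fails
coconut-free: satisfied
honey-free: satisfied
sesame-free: satisfied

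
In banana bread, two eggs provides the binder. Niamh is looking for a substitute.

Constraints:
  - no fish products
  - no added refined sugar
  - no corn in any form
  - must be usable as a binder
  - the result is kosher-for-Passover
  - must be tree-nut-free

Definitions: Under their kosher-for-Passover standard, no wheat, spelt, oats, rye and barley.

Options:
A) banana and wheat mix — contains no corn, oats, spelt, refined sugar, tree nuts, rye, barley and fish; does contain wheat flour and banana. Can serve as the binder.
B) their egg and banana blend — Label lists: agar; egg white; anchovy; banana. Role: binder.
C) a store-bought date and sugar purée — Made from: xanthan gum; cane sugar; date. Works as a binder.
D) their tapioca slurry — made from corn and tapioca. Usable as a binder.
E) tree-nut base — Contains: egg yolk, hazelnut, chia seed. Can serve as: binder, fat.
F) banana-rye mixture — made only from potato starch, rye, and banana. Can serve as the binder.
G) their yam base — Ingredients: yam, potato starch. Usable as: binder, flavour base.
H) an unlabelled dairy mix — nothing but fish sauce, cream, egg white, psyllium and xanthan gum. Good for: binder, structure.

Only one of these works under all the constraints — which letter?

G

A: has wheat flour, so not kosher-for-Passover — out
B: has anchovy, so not fish-free — reject
C: has cane sugar, so not no-added-sugar — no
D: has corn, so not corn-free — no
E: has hazelnut, so not tree-nut-free — no
F: has rye, so not kosher-for-Passover — out
G: works as a binder, no fish, no refined sugar — OK
H: has fish sauce, so not fish-free — out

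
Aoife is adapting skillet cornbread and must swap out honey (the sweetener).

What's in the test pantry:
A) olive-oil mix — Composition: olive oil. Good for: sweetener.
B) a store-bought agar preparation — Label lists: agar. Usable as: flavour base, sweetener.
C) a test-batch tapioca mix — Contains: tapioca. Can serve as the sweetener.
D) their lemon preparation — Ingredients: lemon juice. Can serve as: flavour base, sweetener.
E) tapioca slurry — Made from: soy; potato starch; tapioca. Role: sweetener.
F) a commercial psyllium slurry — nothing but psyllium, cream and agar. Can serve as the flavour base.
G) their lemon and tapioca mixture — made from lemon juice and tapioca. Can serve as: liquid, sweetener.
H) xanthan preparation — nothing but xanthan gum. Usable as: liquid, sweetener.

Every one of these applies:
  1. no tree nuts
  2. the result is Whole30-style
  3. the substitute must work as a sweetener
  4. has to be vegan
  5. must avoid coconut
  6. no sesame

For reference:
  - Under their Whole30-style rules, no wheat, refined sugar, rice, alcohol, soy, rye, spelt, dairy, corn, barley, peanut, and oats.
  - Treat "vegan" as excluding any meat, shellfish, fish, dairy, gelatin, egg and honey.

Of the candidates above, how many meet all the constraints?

6

A: vegan, no sesame — OK
B: no coconut, no tree nuts — OK
C: no sesame, no tree nuts — valid
D: all constraints satisfied — keep
E: has soy, so not Whole30-style — reject
F: not usable as a sweetener; has cream, so not Whole30-style (and 1 more) — out
G: every rule checks out — OK
H: only xanthan gum; none excluded — OK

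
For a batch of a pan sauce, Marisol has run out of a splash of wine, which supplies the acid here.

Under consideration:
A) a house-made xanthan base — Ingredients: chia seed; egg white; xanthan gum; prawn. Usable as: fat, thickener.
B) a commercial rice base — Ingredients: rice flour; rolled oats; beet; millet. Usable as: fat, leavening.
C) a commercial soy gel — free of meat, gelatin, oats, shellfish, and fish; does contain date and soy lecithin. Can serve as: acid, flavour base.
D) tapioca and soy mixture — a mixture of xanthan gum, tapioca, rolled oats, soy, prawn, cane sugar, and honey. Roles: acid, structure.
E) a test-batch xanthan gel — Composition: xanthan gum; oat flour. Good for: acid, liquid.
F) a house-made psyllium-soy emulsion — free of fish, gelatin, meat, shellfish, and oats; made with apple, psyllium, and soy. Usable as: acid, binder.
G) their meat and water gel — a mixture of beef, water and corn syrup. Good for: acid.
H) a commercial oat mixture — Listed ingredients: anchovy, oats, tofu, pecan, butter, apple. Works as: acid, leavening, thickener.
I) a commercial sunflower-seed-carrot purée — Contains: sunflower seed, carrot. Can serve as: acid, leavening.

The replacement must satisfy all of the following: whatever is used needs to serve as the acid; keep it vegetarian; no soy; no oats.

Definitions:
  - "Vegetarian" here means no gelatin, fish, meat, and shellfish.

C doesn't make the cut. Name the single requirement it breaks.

usable as an acid: satisfied
vegetarian: satisfied
oat-free: satisfied
soy-free: has soy lecithin — fails

soy-free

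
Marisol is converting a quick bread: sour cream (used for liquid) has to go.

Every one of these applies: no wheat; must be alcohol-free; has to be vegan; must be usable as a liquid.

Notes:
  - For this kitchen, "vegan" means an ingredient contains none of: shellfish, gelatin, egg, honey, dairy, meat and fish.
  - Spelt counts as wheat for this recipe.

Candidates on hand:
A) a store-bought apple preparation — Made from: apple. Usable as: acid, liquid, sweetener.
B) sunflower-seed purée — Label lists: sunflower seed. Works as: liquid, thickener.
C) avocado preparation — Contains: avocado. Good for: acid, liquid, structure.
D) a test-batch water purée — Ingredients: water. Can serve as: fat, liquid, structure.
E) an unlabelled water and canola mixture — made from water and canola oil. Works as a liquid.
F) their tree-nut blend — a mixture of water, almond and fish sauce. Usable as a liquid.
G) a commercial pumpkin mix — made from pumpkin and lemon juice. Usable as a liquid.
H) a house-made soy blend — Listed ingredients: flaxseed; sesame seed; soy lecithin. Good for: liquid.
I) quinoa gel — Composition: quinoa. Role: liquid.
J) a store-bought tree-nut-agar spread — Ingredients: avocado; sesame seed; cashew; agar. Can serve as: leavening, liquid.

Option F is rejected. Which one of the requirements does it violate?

vegan

usable as a liquid: satisfied
vegan: has fish sauce — fails
alcohol-free: satisfied
wheat-free: satisfied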